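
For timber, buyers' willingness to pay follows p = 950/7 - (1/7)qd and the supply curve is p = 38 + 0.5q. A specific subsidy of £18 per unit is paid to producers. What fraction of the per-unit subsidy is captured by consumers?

Consumer share = 2/9

Pre-subsidy: 950/7 - (1/7)q = 38 + 0.5q gives q* = 152 and p* = 114.
With the subsidy, sellers receive ps = pb + 18 for each unit, where pb is the price buyers pay.
On the curves, pb = 950/7 - (1/7)q and ps = 38 + 0.5q; the wedge ps − pb = 18 gives 38 + 0.5q − (950/7 - (1/7)q) = 18, so q' = 180.
Then pb = 950/7 − (1/7)·180 = 110 and ps = 38 + 0.5·180 = 128.
Buyers' price falls by p* − pb = 114 − 110 = 4; sellers' price rises by ps − p* = 128 − 114 = 14.
So consumers capture 4/18 = 2/9 of each unit of subsidy.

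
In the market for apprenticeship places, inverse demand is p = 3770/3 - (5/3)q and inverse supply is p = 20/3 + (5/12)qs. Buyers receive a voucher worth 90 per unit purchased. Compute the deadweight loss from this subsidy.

Pre-subsidy: 3770/3 - (5/3)q = 20/3 + (5/12)q gives q* = 600 and p* = 770/3.
With the rebate, buyers effectively pay pb = ps − 90, where ps is the price sellers receive.
On the curves, pb = 3770/3 - (5/3)q and ps = 20/3 + (5/12)q; the wedge ps − pb = 90 gives 20/3 + (5/12)q − (3770/3 - (5/3)q) = 90, so q' = 643.2.
Then pb = 3770/3 − (5/3)·643.2 = 554/3 and ps = 20/3 + (5/12)·643.2 = 824/3.
The subsidy expands output by 643.2 − 600 = 43.2 past the efficient level; on those units the gap between marginal cost and willingness to pay runs from 0 up to 90.
DWL = ½ × 90 × 43.2 = 1944.

Deadweight loss = 1944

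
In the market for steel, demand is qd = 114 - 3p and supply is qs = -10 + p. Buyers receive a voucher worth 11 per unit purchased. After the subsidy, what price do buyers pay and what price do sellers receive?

Buyers pay 28.25; sellers receive 39.25

Pre-subsidy: 114 - 3p = -10 + p gives p* = 31, q* = 21.
With the rebate, buyers effectively pay pb = ps − 11, where ps is the price sellers receive.
Demand in terms of ps becomes qd = 114 − 3(ps − 11) = 147 - 3ps. Setting this equal to supply: 147 - 3ps = -10 + ps, so ps = 39.25.
Buyers pay pb = 39.25 − 11 = 28.25; q' = -10 + 1·39.25 = 29.25.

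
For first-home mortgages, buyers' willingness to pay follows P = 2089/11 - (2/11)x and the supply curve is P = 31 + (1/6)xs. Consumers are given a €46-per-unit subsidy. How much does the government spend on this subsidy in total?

Pre-subsidy: 2089/11 - (2/11)x = 31 + (1/6)x gives x* = 456 and P* = 107.
With the rebate, buyers effectively pay Pb = Ps − 46, where Ps is the price sellers receive.
On the curves, Pb = 2089/11 - (2/11)x and Ps = 31 + (1/6)x; the wedge Ps − Pb = 46 gives 31 + (1/6)x − (2089/11 - (2/11)x) = 46, so x' = 588.
Then Pb = 2089/11 − (2/11)·588 = 83 and Ps = 31 + (1/6)·588 = 129.
Government outlay = subsidy × quantity = 46 × 588 = 27048.

Government cost = €27048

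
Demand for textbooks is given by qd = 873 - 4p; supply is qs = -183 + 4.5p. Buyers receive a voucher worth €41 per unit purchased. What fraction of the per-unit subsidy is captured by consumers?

Consumer share = 9/17

Pre-subsidy: 873 - 4p = -183 + 4.5p gives p* = 2112/17, q* = 6393/17.
With the rebate, buyers effectively pay pb = ps − 41, where ps is the price sellers receive.
Demand in terms of ps becomes qd = 873 − 4(ps − 41) = 1037 - 4ps. Setting this equal to supply: 1037 - 4ps = -183 + 4.5ps, so ps = 2440/17.
Buyers pay pb = 2440/17 − 41 = 1743/17; q' = -183 + 4.5·(2440/17) = 7869/17.
Buyers' price falls by p* − pb = 2112/17 − 1743/17 = 369/17; sellers' price rises by ps − p* = 2440/17 − 2112/17 = 328/17.
So consumers capture (369/17)/41 = 9/17 of each unit of subsidy.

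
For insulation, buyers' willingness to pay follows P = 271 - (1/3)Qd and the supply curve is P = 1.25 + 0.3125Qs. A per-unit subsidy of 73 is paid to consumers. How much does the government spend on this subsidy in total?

Government cost = 1200996/31

Pre-subsidy: 271 - (1/3)Q = 1.25 + 0.3125Q gives Q* = 12948/31 and P* = 4085/31.
With the rebate, buyers effectively pay Pb = Ps − 73, where Ps is the price sellers receive.
On the curves, Pb = 271 - (1/3)Q and Ps = 1.25 + 0.3125Q; the wedge Ps − Pb = 73 gives 1.25 + 0.3125Q − (271 - (1/3)Q) = 73, so Q' = 16452/31.
Then Pb = 271 − (1/3)·(16452/31) = 2917/31 and Ps = 1.25 + 0.3125·(16452/31) = 5180/31.
Government outlay = subsidy × quantity = 73 × 16452/31 = 1200996/31.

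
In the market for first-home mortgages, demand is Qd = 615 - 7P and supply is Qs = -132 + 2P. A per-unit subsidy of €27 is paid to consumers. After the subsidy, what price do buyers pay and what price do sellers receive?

Buyers pay €77; sellers receive €104

Pre-subsidy: 615 - 7P = -132 + 2P gives P* = 83, Q* = 34.
With the rebate, buyers effectively pay Pb = Ps − 27, where Ps is the price sellers receive.
Demand in terms of Ps becomes Qd = 615 − 7(Ps − 27) = 804 - 7Ps. Setting this equal to supply: 804 - 7Ps = -132 + 2Ps, so Ps = 104.
Buyers pay Pb = 104 − 27 = 77; Q' = -132 + 2·104 = 76.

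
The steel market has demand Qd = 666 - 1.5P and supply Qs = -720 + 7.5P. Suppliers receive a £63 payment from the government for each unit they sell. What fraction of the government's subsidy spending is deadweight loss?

Pre-subsidy: 666 - 1.5P = -720 + 7.5P gives P* = 154, Q* = 435.
With the subsidy, sellers receive Ps = Pb + 63 for each unit, where Pb is the price buyers pay.
Supply in terms of Pb becomes Qs = -720 + 7.5(Pb + 63) = -247.5 + 7.5Pb. Setting this equal to demand: 666 - 1.5Pb = -247.5 + 7.5Pb, so Pb = 101.5.
Sellers receive Ps = 101.5 + 63 = 164.5; Q' = 666 − 1.5·101.5 = 513.75.
ΔCS = ½(435 + 513.75)(154 − 101.5) = 24904.6875; ΔPS = ½(435 + 513.75)(164.5 − 154) = 4980.9375.
Government spending = 63 × 513.75 = 32366.25.
DWL = ½ × 63 × (513.75 − 435) = 2480.625; fraction = 2480.625 / 32366.25 = 21/274.

DWL / government spending = 21/274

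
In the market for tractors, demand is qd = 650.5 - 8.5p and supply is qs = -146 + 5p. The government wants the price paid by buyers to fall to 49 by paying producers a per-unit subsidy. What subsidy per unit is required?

At a buyer price of 49, quantity demanded is 650.5 − 8.5·49 = 234.
Sellers supply 234 only when they receive ps with -146 + 5·ps = 234, i.e. ps = 76.
s = ps − pb = 76 − 49 = 27.

Required subsidy s = 27 per unit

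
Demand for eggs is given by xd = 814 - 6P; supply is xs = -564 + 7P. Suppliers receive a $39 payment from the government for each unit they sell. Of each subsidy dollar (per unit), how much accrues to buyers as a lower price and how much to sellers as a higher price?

Buyers gain $21 per unit; sellers gain $18 per unit

Pre-subsidy: 814 - 6P = -564 + 7P gives P* = 106, x* = 178.
With the subsidy, sellers receive Ps = Pb + 39 for each unit, where Pb is the price buyers pay.
Supply in terms of Pb becomes xs = -564 + 7(Pb + 39) = -291 + 7Pb. Setting this equal to demand: 814 - 6Pb = -291 + 7Pb, so Pb = 85.
Sellers receive Ps = 85 + 39 = 124; x' = 814 − 6·85 = 304.
Buyers' price falls by P* − Pb = 106 − 85 = 21; sellers' price rises by Ps − P* = 124 − 106 = 18.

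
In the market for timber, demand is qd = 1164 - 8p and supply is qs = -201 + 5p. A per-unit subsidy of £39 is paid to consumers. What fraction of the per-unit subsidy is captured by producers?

Pre-subsidy: 1164 - 8p = -201 + 5p gives p* = 105, q* = 324.
With the rebate, buyers effectively pay pb = ps − 39, where ps is the price sellers receive.
Demand in terms of ps becomes qd = 1164 − 8(ps − 39) = 1476 - 8ps. Setting this equal to supply: 1476 - 8ps = -201 + 5ps, so ps = 129.
Buyers pay pb = 129 − 39 = 90; q' = -201 + 5·129 = 444.
Buyers' price falls by p* − pb = 105 − 90 = 15; sellers' price rises by ps − p* = 129 − 105 = 24.
So producers capture 24/39 = 8/13 of each unit of subsidy.

Producer share = 8/13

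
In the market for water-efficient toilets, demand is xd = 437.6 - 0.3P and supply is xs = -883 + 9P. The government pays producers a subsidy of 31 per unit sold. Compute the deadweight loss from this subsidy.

Pre-subsidy: 437.6 - 0.3P = -883 + 9P gives P* = 142, x* = 395.
With the subsidy, sellers receive Ps = Pb + 31 for each unit, where Pb is the price buyers pay.
Supply in terms of Pb becomes xs = -883 + 9(Pb + 31) = -604 + 9Pb. Setting this equal to demand: 437.6 - 0.3Pb = -604 + 9Pb, so Pb = 112.
Sellers receive Ps = 112 + 31 = 143; x' = 437.6 − 0.3·112 = 404.
The subsidy expands output by 404 − 395 = 9 past the efficient level; on those units the gap between marginal cost and willingness to pay runs from 0 up to 31.
DWL = ½ × 31 × 9 = 139.5.

Deadweight loss = 139.5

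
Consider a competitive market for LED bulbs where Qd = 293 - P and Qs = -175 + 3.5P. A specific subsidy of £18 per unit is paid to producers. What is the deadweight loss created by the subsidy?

Deadweight loss = £126

Pre-subsidy: 293 - P = -175 + 3.5P gives P* = 104, Q* = 189.
With the subsidy, sellers receive Ps = Pb + 18 for each unit, where Pb is the price buyers pay.
Supply in terms of Pb becomes Qs = -175 + 3.5(Pb + 18) = -112 + 3.5Pb. Setting this equal to demand: 293 - Pb = -112 + 3.5Pb, so Pb = 90.
Sellers receive Ps = 90 + 18 = 108; Q' = 293 − 1·90 = 203.
The subsidy expands output by 203 − 189 = 14 past the efficient level; on those units the gap between marginal cost and willingness to pay runs from 0 up to 18.
DWL = ½ × 18 × 14 = 126.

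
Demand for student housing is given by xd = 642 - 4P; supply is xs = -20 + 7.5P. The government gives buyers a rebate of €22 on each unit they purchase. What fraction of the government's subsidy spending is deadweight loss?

Pre-subsidy: 642 - 4P = -20 + 7.5P gives P* = 1324/23, x* = 9470/23.
With the rebate, buyers effectively pay Pb = Ps − 22, where Ps is the price sellers receive.
Demand in terms of Ps becomes xd = 642 − 4(Ps − 22) = 730 - 4Ps. Setting this equal to supply: 730 - 4Ps = -20 + 7.5Ps, so Ps = 1500/23.
Buyers pay Pb = 1500/23 − 22 = 994/23; x' = -20 + 7.5·(1500/23) = 10790/23.
ΔCS = ½(9470/23 + 10790/23)(1324/23 − 994/23) = 3342900/529; ΔPS = ½(9470/23 + 10790/23)(1500/23 − 1324/23) = 1782880/529.
Government spending = 22 × 10790/23 = 237380/23.
DWL = ½ × 22 × (10790/23 − 9470/23) = 14520/23; fraction = (14520/23) / (237380/23) = 66/1079.

DWL / government spending = 66/1079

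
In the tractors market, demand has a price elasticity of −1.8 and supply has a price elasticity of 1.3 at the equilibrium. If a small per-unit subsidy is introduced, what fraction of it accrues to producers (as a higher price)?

Producer share = 18/31

For a small subsidy around the equilibrium, the benefit split depends on the relative slopes, which at a point are proportional to the elasticities.
Buyer share = εs/(εs + |εd|) = 1.3/(1.3 + 1.8) = 13/31; seller share = |εd|/(εs + |εd|) = 18/31.
So producers capture 18/31 of the subsidy.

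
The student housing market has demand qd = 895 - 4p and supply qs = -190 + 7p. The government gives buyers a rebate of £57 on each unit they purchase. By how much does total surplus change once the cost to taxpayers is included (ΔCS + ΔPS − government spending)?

Pre-subsidy: 895 - 4p = -190 + 7p gives p* = 1085/11, q* = 5505/11.
With the rebate, buyers effectively pay pb = ps − 57, where ps is the price sellers receive.
Demand in terms of ps becomes qd = 895 − 4(ps − 57) = 1123 - 4ps. Setting this equal to supply: 1123 - 4ps = -190 + 7ps, so ps = 1313/11.
Buyers pay pb = 1313/11 − 57 = 686/11; q' = -190 + 7·(1313/11) = 7101/11.
ΔCS = ½(5505/11 + 7101/11)(1085/11 − 686/11) = 228627/11; ΔPS = ½(5505/11 + 7101/11)(1313/11 − 1085/11) = 130644/11.
Government spending = 57 × 7101/11 = 404757/11.
Net change = 228627/11 + 130644/11 − 404757/11 = -45486/11. The loss equals the DWL triangle ½·57·1596/11.

Net change in total surplus = -45486/11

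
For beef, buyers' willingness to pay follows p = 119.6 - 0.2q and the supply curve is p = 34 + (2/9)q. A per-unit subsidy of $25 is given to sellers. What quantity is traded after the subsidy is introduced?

q' = 4977/19

Pre-subsidy: 119.6 - 0.2q = 34 + (2/9)q gives q* = 3852/19 and p* = 1502/19.
With the subsidy, sellers receive ps = pb + 25 for each unit, where pb is the price buyers pay.
On the curves, pb = 119.6 - 0.2q and ps = 34 + (2/9)q; the wedge ps − pb = 25 gives 34 + (2/9)q − (119.6 - 0.2q) = 25, so q' = 4977/19.
Then pb = 119.6 − 0.2·(4977/19) = 1277/19 and ps = 34 + (2/9)·(4977/19) = 1752/19.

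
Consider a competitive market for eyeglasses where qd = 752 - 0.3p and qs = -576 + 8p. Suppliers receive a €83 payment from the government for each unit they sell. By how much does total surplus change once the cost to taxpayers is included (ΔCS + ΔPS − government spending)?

Pre-subsidy: 752 - 0.3p = -576 + 8p gives p* = 160, q* = 704.
With the subsidy, sellers receive ps = pb + 83 for each unit, where pb is the price buyers pay.
Supply in terms of pb becomes qs = -576 + 8(pb + 83) = 88 + 8pb. Setting this equal to demand: 752 - 0.3pb = 88 + 8pb, so pb = 80.
Sellers receive ps = 80 + 83 = 163; q' = 752 − 0.3·80 = 728.
ΔCS = ½(704 + 728)(160 − 80) = 57280; ΔPS = ½(704 + 728)(163 − 160) = 2148.
Government spending = 83 × 728 = 60424.
Net change = 57280 + 2148 − 60424 = -996. The loss equals the DWL triangle ½·83·24.

Net change in total surplus = -€996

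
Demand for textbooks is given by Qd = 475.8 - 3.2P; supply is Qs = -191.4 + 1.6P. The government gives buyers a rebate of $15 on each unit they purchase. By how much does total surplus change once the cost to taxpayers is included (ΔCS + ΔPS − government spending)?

Net change in total surplus = -$120

Pre-subsidy: 475.8 - 3.2P = -191.4 + 1.6P gives P* = 139, Q* = 31.
With the rebate, buyers effectively pay Pb = Ps − 15, where Ps is the price sellers receive.
Demand in terms of Ps becomes Qd = 475.8 − 3.2(Ps − 15) = 523.8 - 3.2Ps. Setting this equal to supply: 523.8 - 3.2Ps = -191.4 + 1.6Ps, so Ps = 149.
Buyers pay Pb = 149 − 15 = 134; Q' = -191.4 + 1.6·149 = 47.
ΔCS = ½(31 + 47)(139 − 134) = 195; ΔPS = ½(31 + 47)(149 − 139) = 390.
Government spending = 15 × 47 = 705.
Net change = 195 + 390 − 705 = -120. The loss equals the DWL triangle ½·15·16.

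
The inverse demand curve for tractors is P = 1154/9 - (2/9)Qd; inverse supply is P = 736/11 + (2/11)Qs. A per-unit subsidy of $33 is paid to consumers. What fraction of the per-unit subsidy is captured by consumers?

Pre-subsidy: 1154/9 - (2/9)Q = 736/11 + (2/11)Q gives Q* = 151.75 and P* = 94.5.
With the rebate, buyers effectively pay Pb = Ps − 33, where Ps is the price sellers receive.
On the curves, Pb = 1154/9 - (2/9)Q and Ps = 736/11 + (2/11)Q; the wedge Ps − Pb = 33 gives 736/11 + (2/11)Q − (1154/9 - (2/9)Q) = 33, so Q' = 233.425.
Then Pb = 1154/9 − (2/9)·233.425 = 76.35 and Ps = 736/11 + (2/11)·233.425 = 109.35.
Buyers' price falls by P* − Pb = 94.5 − 76.35 = 18.15; sellers' price rises by Ps − P* = 109.35 − 94.5 = 14.85.
So consumers capture 18.15/33 = 0.55 of each unit of subsidy.

Consumer share = 0.55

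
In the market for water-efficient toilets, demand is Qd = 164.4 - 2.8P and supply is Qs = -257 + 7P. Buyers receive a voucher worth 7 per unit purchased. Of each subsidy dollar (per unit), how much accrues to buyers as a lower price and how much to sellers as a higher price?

Pre-subsidy: 164.4 - 2.8P = -257 + 7P gives P* = 43, Q* = 44.
With the rebate, buyers effectively pay Pb = Ps − 7, where Ps is the price sellers receive.
Demand in terms of Ps becomes Qd = 164.4 − 2.8(Ps − 7) = 184 - 2.8Ps. Setting this equal to supply: 184 - 2.8Ps = -257 + 7Ps, so Ps = 45.
Buyers pay Pb = 45 − 7 = 38; Q' = -257 + 7·45 = 58.
Buyers' price falls by P* − Pb = 43 − 38 = 5; sellers' price rises by Ps − P* = 45 − 43 = 2.

Buyers gain 5 per unit; sellers gain 2 per unit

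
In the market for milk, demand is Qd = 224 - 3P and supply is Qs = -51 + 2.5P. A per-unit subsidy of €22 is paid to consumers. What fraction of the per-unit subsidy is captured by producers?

Pre-subsidy: 224 - 3P = -51 + 2.5P gives P* = 50, Q* = 74.
With the rebate, buyers effectively pay Pb = Ps − 22, where Ps is the price sellers receive.
Demand in terms of Ps becomes Qd = 224 − 3(Ps − 22) = 290 - 3Ps. Setting this equal to supply: 290 - 3Ps = -51 + 2.5Ps, so Ps = 62.
Buyers pay Pb = 62 − 22 = 40; Q' = -51 + 2.5·62 = 104.
Buyers' price falls by P* − Pb = 50 − 40 = 10; sellers' price rises by Ps − P* = 62 − 50 = 12.
So producers capture 12/22 = 6/11 of each unit of subsidy.

Producer share = 6/11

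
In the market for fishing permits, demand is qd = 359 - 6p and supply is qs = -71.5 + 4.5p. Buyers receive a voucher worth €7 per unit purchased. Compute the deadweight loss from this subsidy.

Deadweight loss = €63

Pre-subsidy: 359 - 6p = -71.5 + 4.5p gives p* = 41, q* = 113.
With the rebate, buyers effectively pay pb = ps − 7, where ps is the price sellers receive.
Demand in terms of ps becomes qd = 359 − 6(ps − 7) = 401 - 6ps. Setting this equal to supply: 401 - 6ps = -71.5 + 4.5ps, so ps = 45.
Buyers pay pb = 45 − 7 = 38; q' = -71.5 + 4.5·45 = 131.
The subsidy expands output by 131 − 113 = 18 past the efficient level; on those units the gap between marginal cost and willingness to pay runs from 0 up to 7.
DWL = ½ × 7 × 18 = 63.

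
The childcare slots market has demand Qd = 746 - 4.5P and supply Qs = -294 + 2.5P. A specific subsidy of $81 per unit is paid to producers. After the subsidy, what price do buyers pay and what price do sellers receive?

Buyers pay 1675/14; sellers receive 2809/14

Pre-subsidy: 746 - 4.5P = -294 + 2.5P gives P* = 1040/7, Q* = 542/7.
With the subsidy, sellers receive Ps = Pb + 81 for each unit, where Pb is the price buyers pay.
Supply in terms of Pb becomes Qs = -294 + 2.5(Pb + 81) = -91.5 + 2.5Pb. Setting this equal to demand: 746 - 4.5Pb = -91.5 + 2.5Pb, so Pb = 1675/14.
Sellers receive Ps = 1675/14 + 81 = 2809/14; Q' = 746 − 4.5·(1675/14) = 5813/28.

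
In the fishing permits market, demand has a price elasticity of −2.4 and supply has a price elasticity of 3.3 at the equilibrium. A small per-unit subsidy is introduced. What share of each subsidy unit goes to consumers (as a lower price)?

For a small subsidy around the equilibrium, the benefit split depends on the relative slopes, which at a point are proportional to the elasticities.
Buyer share = εs/(εs + |εd|) = 3.3/(3.3 + 2.4) = 11/19; seller share = |εd|/(εs + |εd|) = 8/19.

Consumer share = 11/19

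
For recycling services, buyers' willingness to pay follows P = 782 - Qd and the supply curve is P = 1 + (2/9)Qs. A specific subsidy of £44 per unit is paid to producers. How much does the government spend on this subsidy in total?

Pre-subsidy: 782 - Q = 1 + (2/9)Q gives Q* = 639 and P* = 143.
With the subsidy, sellers receive Ps = Pb + 44 for each unit, where Pb is the price buyers pay.
On the curves, Pb = 782 - Q and Ps = 1 + (2/9)Q; the wedge Ps − Pb = 44 gives 1 + (2/9)Q − (782 - Q) = 44, so Q' = 675.
Then Pb = 782 − 1·675 = 107 and Ps = 1 + (2/9)·675 = 151.
Government outlay = subsidy × quantity = 44 × 675 = 29700.

Government cost = £29700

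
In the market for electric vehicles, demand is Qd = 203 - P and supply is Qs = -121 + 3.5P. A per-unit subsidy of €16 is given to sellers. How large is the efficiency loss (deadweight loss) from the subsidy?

Deadweight loss = 896/9

Pre-subsidy: 203 - P = -121 + 3.5P gives P* = 72, Q* = 131.
With the subsidy, sellers receive Ps = Pb + 16 for each unit, where Pb is the price buyers pay.
Supply in terms of Pb becomes Qs = -121 + 3.5(Pb + 16) = -65 + 3.5Pb. Setting this equal to demand: 203 - Pb = -65 + 3.5Pb, so Pb = 536/9.
Sellers receive Ps = 536/9 + 16 = 680/9; Q' = 203 − 1·(536/9) = 1291/9.
The subsidy expands output by 1291/9 − 131 = 112/9 past the efficient level; on those units the gap between marginal cost and willingness to pay runs from 0 up to 16.
DWL = ½ × 16 × 112/9 = 896/9.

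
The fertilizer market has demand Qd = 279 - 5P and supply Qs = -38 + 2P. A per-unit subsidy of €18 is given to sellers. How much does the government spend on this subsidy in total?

Pre-subsidy: 279 - 5P = -38 + 2P gives P* = 317/7, Q* = 368/7.
With the subsidy, sellers receive Ps = Pb + 18 for each unit, where Pb is the price buyers pay.
Supply in terms of Pb becomes Qs = -38 + 2(Pb + 18) = -2 + 2Pb. Setting this equal to demand: 279 - 5Pb = -2 + 2Pb, so Pb = 281/7.
Sellers receive Ps = 281/7 + 18 = 407/7; Q' = 279 − 5·(281/7) = 548/7.
Government outlay = subsidy × quantity = 18 × 548/7 = 9864/7.

Government cost = 9864/7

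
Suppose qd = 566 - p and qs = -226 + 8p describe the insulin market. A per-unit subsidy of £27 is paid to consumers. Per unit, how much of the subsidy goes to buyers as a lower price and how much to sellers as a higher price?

Pre-subsidy: 566 - p = -226 + 8p gives p* = 88, q* = 478.
With the rebate, buyers effectively pay pb = ps − 27, where ps is the price sellers receive.
Demand in terms of ps becomes qd = 566 − 1(ps − 27) = 593 - ps. Setting this equal to supply: 593 - ps = -226 + 8ps, so ps = 91.
Buyers pay pb = 91 − 27 = 64; q' = -226 + 8·91 = 502.
Buyers' price falls by p* − pb = 88 − 64 = 24; sellers' price rises by ps − p* = 91 − 88 = 3.

Buyers gain £24 per unit; sellers gain £3 per unit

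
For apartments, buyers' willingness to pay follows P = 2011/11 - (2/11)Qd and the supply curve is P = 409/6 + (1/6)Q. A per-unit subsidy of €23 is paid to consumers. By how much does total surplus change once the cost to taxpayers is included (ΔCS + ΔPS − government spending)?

Pre-subsidy: 2011/11 - (2/11)Q = 409/6 + (1/6)Q gives Q* = 329 and P* = 123.
With the rebate, buyers effectively pay Pb = Ps − 23, where Ps is the price sellers receive.
On the curves, Pb = 2011/11 - (2/11)Q and Ps = 409/6 + (1/6)Q; the wedge Ps − Pb = 23 gives 409/6 + (1/6)Q − (2011/11 - (2/11)Q) = 23, so Q' = 395.
Then Pb = 2011/11 − (2/11)·395 = 111 and Ps = 409/6 + (1/6)·395 = 134.
ΔCS = ½(329 + 395)(123 − 111) = 4344; ΔPS = ½(329 + 395)(134 − 123) = 3982.
Government spending = 23 × 395 = 9085.
Net change = 4344 + 3982 − 9085 = -759. The loss equals the DWL triangle ½·23·66.

Net change in total surplus = -€759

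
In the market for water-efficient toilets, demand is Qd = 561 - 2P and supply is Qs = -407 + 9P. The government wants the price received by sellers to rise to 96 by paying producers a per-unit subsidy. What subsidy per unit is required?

At a seller price of 96, quantity supplied is -407 + 9·96 = 457.
Buyers absorb 457 only when they pay Pb with 561 − 2·Pb = 457, i.e. Pb = 52.
s = Ps − Pb = 96 − 52 = 44.

Required subsidy s = 44 per unit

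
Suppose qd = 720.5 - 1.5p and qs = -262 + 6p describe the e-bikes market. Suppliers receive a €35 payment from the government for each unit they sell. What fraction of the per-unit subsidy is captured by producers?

Pre-subsidy: 720.5 - 1.5p = -262 + 6p gives p* = 131, q* = 524.
With the subsidy, sellers receive ps = pb + 35 for each unit, where pb is the price buyers pay.
Supply in terms of pb becomes qs = -262 + 6(pb + 35) = -52 + 6pb. Setting this equal to demand: 720.5 - 1.5pb = -52 + 6pb, so pb = 103.
Sellers receive ps = 103 + 35 = 138; q' = 720.5 − 1.5·103 = 566.
Buyers' price falls by p* − pb = 131 − 103 = 28; sellers' price rises by ps − p* = 138 − 131 = 7.
So producers capture 7/35 = 0.2 of each unit of subsidy.

Producer share = 0.2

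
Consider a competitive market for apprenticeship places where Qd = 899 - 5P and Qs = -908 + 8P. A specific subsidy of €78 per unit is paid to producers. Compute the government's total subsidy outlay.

Government cost = €34632

Pre-subsidy: 899 - 5P = -908 + 8P gives P* = 139, Q* = 204.
With the subsidy, sellers receive Ps = Pb + 78 for each unit, where Pb is the price buyers pay.
Supply in terms of Pb becomes Qs = -908 + 8(Pb + 78) = -284 + 8Pb. Setting this equal to demand: 899 - 5Pb = -284 + 8Pb, so Pb = 91.
Sellers receive Ps = 91 + 78 = 169; Q' = 899 − 5·91 = 444.
Government outlay = subsidy × quantity = 78 × 444 = 34632.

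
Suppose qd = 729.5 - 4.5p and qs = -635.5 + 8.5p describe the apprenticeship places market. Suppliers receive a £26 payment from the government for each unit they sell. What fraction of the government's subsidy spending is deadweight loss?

Pre-subsidy: 729.5 - 4.5p = -635.5 + 8.5p gives p* = 105, q* = 257.
With the subsidy, sellers receive ps = pb + 26 for each unit, where pb is the price buyers pay.
Supply in terms of pb becomes qs = -635.5 + 8.5(pb + 26) = -414.5 + 8.5pb. Setting this equal to demand: 729.5 - 4.5pb = -414.5 + 8.5pb, so pb = 88.
Sellers receive ps = 88 + 26 = 114; q' = 729.5 − 4.5·88 = 333.5.
ΔCS = ½(257 + 333.5)(105 − 88) = 5019.25; ΔPS = ½(257 + 333.5)(114 − 105) = 2657.25.
Government spending = 26 × 333.5 = 8671.
DWL = ½ × 26 × (333.5 − 257) = 994.5; fraction = 994.5 / 8671 = 153/1334.

DWL / government spending = 153/1334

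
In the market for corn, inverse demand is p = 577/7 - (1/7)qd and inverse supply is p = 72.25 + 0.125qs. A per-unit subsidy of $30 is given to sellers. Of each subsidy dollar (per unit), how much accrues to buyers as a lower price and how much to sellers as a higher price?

Pre-subsidy: 577/7 - (1/7)q = 72.25 + 0.125q gives q* = 38 and p* = 77.
With the subsidy, sellers receive ps = pb + 30 for each unit, where pb is the price buyers pay.
On the curves, pb = 577/7 - (1/7)q and ps = 72.25 + 0.125q; the wedge ps − pb = 30 gives 72.25 + 0.125q − (577/7 - (1/7)q) = 30, so q' = 150.
Then pb = 577/7 − (1/7)·150 = 61 and ps = 72.25 + 0.125·150 = 91.
Buyers' price falls by p* − pb = 77 − 61 = 16; sellers' price rises by ps − p* = 91 − 77 = 14.

Buyers gain $16 per unit; sellers gain $14 per unit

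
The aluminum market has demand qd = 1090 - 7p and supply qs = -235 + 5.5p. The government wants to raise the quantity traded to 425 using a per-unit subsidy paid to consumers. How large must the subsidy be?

At q = 425, invert demand for the buyer price: pb = (1090 − 425)/7 = 95; invert supply for the seller price: ps = (425 − (-235))/5.5 = 120.
The subsidy must fill the gap: s = ps − pb = 120 − 95 = 25.

Required subsidy s = 25 per unit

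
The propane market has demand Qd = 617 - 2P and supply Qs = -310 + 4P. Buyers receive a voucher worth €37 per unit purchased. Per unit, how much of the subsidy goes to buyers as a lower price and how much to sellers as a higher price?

Buyers gain 74/3 per unit; sellers gain 37/3 per unit

Pre-subsidy: 617 - 2P = -310 + 4P gives P* = 154.5, Q* = 308.
With the rebate, buyers effectively pay Pb = Ps − 37, where Ps is the price sellers receive.
Demand in terms of Ps becomes Qd = 617 − 2(Ps − 37) = 691 - 2Ps. Setting this equal to supply: 691 - 2Ps = -310 + 4Ps, so Ps = 1001/6.
Buyers pay Pb = 1001/6 − 37 = 779/6; Q' = -310 + 4·(1001/6) = 1072/3.
Buyers' price falls by P* − Pb = 154.5 − 779/6 = 74/3; sellers' price rises by Ps − P* = 1001/6 − 154.5 = 37/3.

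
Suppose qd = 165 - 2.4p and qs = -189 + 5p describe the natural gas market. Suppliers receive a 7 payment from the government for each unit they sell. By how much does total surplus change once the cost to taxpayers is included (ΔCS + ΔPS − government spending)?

Net change in total surplus = -1470/37

Pre-subsidy: 165 - 2.4p = -189 + 5p gives p* = 1770/37, q* = 1857/37.
With the subsidy, sellers receive ps = pb + 7 for each unit, where pb is the price buyers pay.
Supply in terms of pb becomes qs = -189 + 5(pb + 7) = -154 + 5pb. Setting this equal to demand: 165 - 2.4pb = -154 + 5pb, so pb = 1595/37.
Sellers receive ps = 1595/37 + 7 = 1854/37; q' = 165 − 2.4·(1595/37) = 2277/37.
ΔCS = ½(1857/37 + 2277/37)(1770/37 − 1595/37) = 361725/1369; ΔPS = ½(1857/37 + 2277/37)(1854/37 − 1770/37) = 173628/1369.
Government spending = 7 × 2277/37 = 15939/37.
Net change = 361725/1369 + 173628/1369 − 15939/37 = -1470/37. The loss equals the DWL triangle ½·7·420/37.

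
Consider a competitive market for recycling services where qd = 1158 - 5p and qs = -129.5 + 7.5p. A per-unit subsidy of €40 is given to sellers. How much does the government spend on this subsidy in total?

Pre-subsidy: 1158 - 5p = -129.5 + 7.5p gives p* = 103, q* = 643.
With the subsidy, sellers receive ps = pb + 40 for each unit, where pb is the price buyers pay.
Supply in terms of pb becomes qs = -129.5 + 7.5(pb + 40) = 170.5 + 7.5pb. Setting this equal to demand: 1158 - 5pb = 170.5 + 7.5pb, so pb = 79.
Sellers receive ps = 79 + 40 = 119; q' = 1158 − 5·79 = 763.
Government outlay = subsidy × quantity = 40 × 763 = 30520.

Government cost = €30520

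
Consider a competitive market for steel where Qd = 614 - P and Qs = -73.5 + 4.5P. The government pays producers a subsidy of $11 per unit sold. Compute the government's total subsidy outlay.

Government cost = $5478

Pre-subsidy: 614 - P = -73.5 + 4.5P gives P* = 125, Q* = 489.
With the subsidy, sellers receive Ps = Pb + 11 for each unit, where Pb is the price buyers pay.
Supply in terms of Pb becomes Qs = -73.5 + 4.5(Pb + 11) = -24 + 4.5Pb. Setting this equal to demand: 614 - Pb = -24 + 4.5Pb, so Pb = 116.
Sellers receive Ps = 116 + 11 = 127; Q' = 614 − 1·116 = 498.
Government outlay = subsidy × quantity = 11 × 498 = 5478.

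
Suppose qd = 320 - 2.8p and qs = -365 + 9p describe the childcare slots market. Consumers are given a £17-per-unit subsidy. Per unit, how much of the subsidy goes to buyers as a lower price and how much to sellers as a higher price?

Pre-subsidy: 320 - 2.8p = -365 + 9p gives p* = 3425/59, q* = 9290/59.
With the rebate, buyers effectively pay pb = ps − 17, where ps is the price sellers receive.
Demand in terms of ps becomes qd = 320 − 2.8(ps − 17) = 367.6 - 2.8ps. Setting this equal to supply: 367.6 - 2.8ps = -365 + 9ps, so ps = 3663/59.
Buyers pay pb = 3663/59 − 17 = 2660/59; q' = -365 + 9·(3663/59) = 11432/59.
Buyers' price falls by p* − pb = 3425/59 − 2660/59 = 765/59; sellers' price rises by ps − p* = 3663/59 − 3425/59 = 238/59.

Buyers gain 765/59 per unit; sellers gain 238/59 per unit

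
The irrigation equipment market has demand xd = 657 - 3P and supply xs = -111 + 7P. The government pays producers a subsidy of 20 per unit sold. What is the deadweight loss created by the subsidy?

Deadweight loss = 420

Pre-subsidy: 657 - 3P = -111 + 7P gives P* = 76.8, x* = 426.6.
With the subsidy, sellers receive Ps = Pb + 20 for each unit, where Pb is the price buyers pay.
Supply in terms of Pb becomes xs = -111 + 7(Pb + 20) = 29 + 7Pb. Setting this equal to demand: 657 - 3Pb = 29 + 7Pb, so Pb = 62.8.
Sellers receive Ps = 62.8 + 20 = 82.8; x' = 657 − 3·62.8 = 468.6.
The subsidy expands output by 468.6 − 426.6 = 42 past the efficient level; on those units the gap between marginal cost and willingness to pay runs from 0 up to 20.
DWL = ½ × 20 × 42 = 420.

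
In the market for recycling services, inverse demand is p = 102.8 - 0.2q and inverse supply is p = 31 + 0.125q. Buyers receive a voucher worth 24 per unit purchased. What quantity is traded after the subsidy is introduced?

q' = 3832/13

Pre-subsidy: 102.8 - 0.2q = 31 + 0.125q gives q* = 2872/13 and p* = 762/13.
With the rebate, buyers effectively pay pb = ps − 24, where ps is the price sellers receive.
On the curves, pb = 102.8 - 0.2q and ps = 31 + 0.125q; the wedge ps − pb = 24 gives 31 + 0.125q − (102.8 - 0.2q) = 24, so q' = 3832/13.
Then pb = 102.8 − 0.2·(3832/13) = 570/13 and ps = 31 + 0.125·(3832/13) = 882/13.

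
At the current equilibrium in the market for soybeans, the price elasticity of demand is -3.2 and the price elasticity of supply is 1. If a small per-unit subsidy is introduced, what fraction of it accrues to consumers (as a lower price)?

For a small subsidy around the equilibrium, the benefit split depends on the relative slopes, which at a point are proportional to the elasticities.
Buyer share = εs/(εs + |εd|) = 1/(1 + 3.2) = 5/21; seller share = |εd|/(εs + |εd|) = 16/21.

Consumer share = 5/21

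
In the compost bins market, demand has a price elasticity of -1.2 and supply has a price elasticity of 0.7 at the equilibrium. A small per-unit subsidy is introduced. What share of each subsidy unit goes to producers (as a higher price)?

For a small subsidy around the equilibrium, the benefit split depends on the relative slopes, which at a point are proportional to the elasticities.
Buyer share = εs/(εs + |εd|) = 0.7/(0.7 + 1.2) = 7/19; seller share = |εd|/(εs + |εd|) = 12/19.
So producers capture 12/19 of the subsidy.

Producer share = 12/19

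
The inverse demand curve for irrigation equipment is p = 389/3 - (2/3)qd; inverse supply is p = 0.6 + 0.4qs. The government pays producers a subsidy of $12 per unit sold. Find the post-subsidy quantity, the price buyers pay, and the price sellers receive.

Pre-subsidy: 389/3 - (2/3)q = 0.6 + 0.4q gives q* = 121 and p* = 49.
With the subsidy, sellers receive ps = pb + 12 for each unit, where pb is the price buyers pay.
On the curves, pb = 389/3 - (2/3)q and ps = 0.6 + 0.4q; the wedge ps − pb = 12 gives 0.6 + 0.4q − (389/3 - (2/3)q) = 12, so q' = 132.25.
Then pb = 389/3 − (2/3)·132.25 = 41.5 and ps = 0.6 + 0.4·132.25 = 53.5.

q' = 132.25; buyers pay $41.5; sellers receive $53.5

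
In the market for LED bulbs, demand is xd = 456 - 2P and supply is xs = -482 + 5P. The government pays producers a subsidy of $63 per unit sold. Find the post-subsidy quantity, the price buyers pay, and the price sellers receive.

x' = 278; buyers pay $89; sellers receive $152

Pre-subsidy: 456 - 2P = -482 + 5P gives P* = 134, x* = 188.
With the subsidy, sellers receive Ps = Pb + 63 for each unit, where Pb is the price buyers pay.
Supply in terms of Pb becomes xs = -482 + 5(Pb + 63) = -167 + 5Pb. Setting this equal to demand: 456 - 2Pb = -167 + 5Pb, so Pb = 89.
Sellers receive Ps = 89 + 63 = 152; x' = 456 − 2·89 = 278.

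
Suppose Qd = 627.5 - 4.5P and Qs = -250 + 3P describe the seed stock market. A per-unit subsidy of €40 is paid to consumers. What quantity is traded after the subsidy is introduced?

Pre-subsidy: 627.5 - 4.5P = -250 + 3P gives P* = 117, Q* = 101.
With the rebate, buyers effectively pay Pb = Ps − 40, where Ps is the price sellers receive.
Demand in terms of Ps becomes Qd = 627.5 − 4.5(Ps − 40) = 807.5 - 4.5Ps. Setting this equal to supply: 807.5 - 4.5Ps = -250 + 3Ps, so Ps = 141.
Buyers pay Pb = 141 − 40 = 101; Q' = -250 + 3·141 = 173.

Q' = 173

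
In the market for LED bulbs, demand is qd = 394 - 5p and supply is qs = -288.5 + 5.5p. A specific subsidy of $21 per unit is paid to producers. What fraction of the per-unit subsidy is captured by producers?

Producer share = 10/21

Pre-subsidy: 394 - 5p = -288.5 + 5.5p gives p* = 65, q* = 69.
With the subsidy, sellers receive ps = pb + 21 for each unit, where pb is the price buyers pay.
Supply in terms of pb becomes qs = -288.5 + 5.5(pb + 21) = -173 + 5.5pb. Setting this equal to demand: 394 - 5pb = -173 + 5.5pb, so pb = 54.
Sellers receive ps = 54 + 21 = 75; q' = 394 − 5·54 = 124.
Buyers' price falls by p* − pb = 65 − 54 = 11; sellers' price rises by ps − p* = 75 − 65 = 10.
So producers capture 10/21 = 10/21 of each unit of subsidy.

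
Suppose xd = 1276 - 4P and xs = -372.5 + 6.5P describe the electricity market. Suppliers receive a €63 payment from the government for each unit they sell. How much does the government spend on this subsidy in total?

Government cost = €50652

Pre-subsidy: 1276 - 4P = -372.5 + 6.5P gives P* = 157, x* = 648.
With the subsidy, sellers receive Ps = Pb + 63 for each unit, where Pb is the price buyers pay.
Supply in terms of Pb becomes xs = -372.5 + 6.5(Pb + 63) = 37 + 6.5Pb. Setting this equal to demand: 1276 - 4Pb = 37 + 6.5Pb, so Pb = 118.
Sellers receive Ps = 118 + 63 = 181; x' = 1276 − 4·118 = 804.
Government outlay = subsidy × quantity = 63 × 804 = 50652.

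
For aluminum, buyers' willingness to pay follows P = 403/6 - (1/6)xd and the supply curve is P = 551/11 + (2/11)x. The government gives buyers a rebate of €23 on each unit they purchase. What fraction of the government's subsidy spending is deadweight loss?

Pre-subsidy: 403/6 - (1/6)x = 551/11 + (2/11)x gives x* = 49 and P* = 59.
With the rebate, buyers effectively pay Pb = Ps − 23, where Ps is the price sellers receive.
On the curves, Pb = 403/6 - (1/6)x and Ps = 551/11 + (2/11)x; the wedge Ps − Pb = 23 gives 551/11 + (2/11)x − (403/6 - (1/6)x) = 23, so x' = 115.
Then Pb = 403/6 − (1/6)·115 = 48 and Ps = 551/11 + (2/11)·115 = 71.
ΔCS = ½(49 + 115)(59 − 48) = 902; ΔPS = ½(49 + 115)(71 − 59) = 984.
Government spending = 23 × 115 = 2645.
DWL = ½ × 23 × (115 − 49) = 759; fraction = 759 / 2645 = 33/115.

DWL / government spending = 33/115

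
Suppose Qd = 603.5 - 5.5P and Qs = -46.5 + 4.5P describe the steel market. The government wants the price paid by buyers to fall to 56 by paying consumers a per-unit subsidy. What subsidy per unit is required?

Required subsidy s = 20 per unit

At a buyer price of 56, quantity demanded is 603.5 − 5.5·56 = 295.5.
Sellers supply 295.5 only when they receive Ps with -46.5 + 4.5·Ps = 295.5, i.e. Ps = 76.
s = Ps − Pb = 76 − 56 = 20.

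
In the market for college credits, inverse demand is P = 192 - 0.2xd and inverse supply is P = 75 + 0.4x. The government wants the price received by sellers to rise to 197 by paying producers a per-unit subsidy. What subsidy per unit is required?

Required subsidy s = 66 per unit

At a seller price of 197, quantity supplied is -187.5 + 2.5·197 = 305.
Buyers absorb 305 only when they pay Pb = 192 − 0.2·305 = 131.
s = Ps − Pb = 197 − 131 = 66.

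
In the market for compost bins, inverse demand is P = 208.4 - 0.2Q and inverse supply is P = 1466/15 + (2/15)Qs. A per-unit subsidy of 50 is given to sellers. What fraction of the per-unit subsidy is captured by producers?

Pre-subsidy: 208.4 - 0.2Q = 1466/15 + (2/15)Q gives Q* = 332 and P* = 142.
With the subsidy, sellers receive Ps = Pb + 50 for each unit, where Pb is the price buyers pay.
On the curves, Pb = 208.4 - 0.2Q and Ps = 1466/15 + (2/15)Q; the wedge Ps − Pb = 50 gives 1466/15 + (2/15)Q − (208.4 - 0.2Q) = 50, so Q' = 482.
Then Pb = 208.4 − 0.2·482 = 112 and Ps = 1466/15 + (2/15)·482 = 162.
Buyers' price falls by P* − Pb = 142 − 112 = 30; sellers' price rises by Ps − P* = 162 − 142 = 20.
So producers capture 20/50 = 0.4 of each unit of subsidy.

Producer share = 0.4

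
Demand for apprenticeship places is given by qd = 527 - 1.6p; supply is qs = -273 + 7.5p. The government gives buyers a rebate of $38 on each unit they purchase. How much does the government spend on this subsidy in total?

Government cost = 1509246/91

Pre-subsidy: 527 - 1.6p = -273 + 7.5p gives p* = 8000/91, q* = 35157/91.
With the rebate, buyers effectively pay pb = ps − 38, where ps is the price sellers receive.
Demand in terms of ps becomes qd = 527 − 1.6(ps − 38) = 587.8 - 1.6ps. Setting this equal to supply: 587.8 - 1.6ps = -273 + 7.5ps, so ps = 8608/91.
Buyers pay pb = 8608/91 − 38 = 5150/91; q' = -273 + 7.5·(8608/91) = 39717/91.
Government outlay = subsidy × quantity = 38 × 39717/91 = 1509246/91.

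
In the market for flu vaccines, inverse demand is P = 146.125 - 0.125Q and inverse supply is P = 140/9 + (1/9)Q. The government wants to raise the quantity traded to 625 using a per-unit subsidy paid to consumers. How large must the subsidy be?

Required subsidy s = 17 per unit

At Q = 625, from the demand curve buyers pay Pb = 146.125 − 0.125·625 = 68; from the supply curve sellers need Ps = 140/9 + (1/9)·625 = 85.
The subsidy must fill the gap: s = Ps − Pb = 85 − 68 = 17.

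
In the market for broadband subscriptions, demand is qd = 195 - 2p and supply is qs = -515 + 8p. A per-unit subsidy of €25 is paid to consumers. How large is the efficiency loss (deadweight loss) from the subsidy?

Deadweight loss = €500

Pre-subsidy: 195 - 2p = -515 + 8p gives p* = 71, q* = 53.
With the rebate, buyers effectively pay pb = ps − 25, where ps is the price sellers receive.
Demand in terms of ps becomes qd = 195 − 2(ps − 25) = 245 - 2ps. Setting this equal to supply: 245 - 2ps = -515 + 8ps, so ps = 76.
Buyers pay pb = 76 − 25 = 51; q' = -515 + 8·76 = 93.
The subsidy expands output by 93 − 53 = 40 past the efficient level; on those units the gap between marginal cost and willingness to pay runs from 0 up to 25.
DWL = ½ × 25 × 40 = 500.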